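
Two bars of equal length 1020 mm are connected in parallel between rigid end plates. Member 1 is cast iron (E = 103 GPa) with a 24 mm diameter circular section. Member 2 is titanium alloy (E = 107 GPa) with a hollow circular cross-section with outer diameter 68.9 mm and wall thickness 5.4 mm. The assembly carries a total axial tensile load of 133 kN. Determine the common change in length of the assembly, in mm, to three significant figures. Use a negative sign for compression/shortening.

0.838 mm

A_1 = 452.4 mm².
A_2 = 1077 mm².
Equal strain + equilibrium ⇒ each member carries load in proportion to AE: A₁E₁ = 46600000 N, A₂E₂ = 115300000 N, ΣAE = 161900000 N.
δ = PL/ΣAE = 133000·1020/161900000 = 0.8381 mm.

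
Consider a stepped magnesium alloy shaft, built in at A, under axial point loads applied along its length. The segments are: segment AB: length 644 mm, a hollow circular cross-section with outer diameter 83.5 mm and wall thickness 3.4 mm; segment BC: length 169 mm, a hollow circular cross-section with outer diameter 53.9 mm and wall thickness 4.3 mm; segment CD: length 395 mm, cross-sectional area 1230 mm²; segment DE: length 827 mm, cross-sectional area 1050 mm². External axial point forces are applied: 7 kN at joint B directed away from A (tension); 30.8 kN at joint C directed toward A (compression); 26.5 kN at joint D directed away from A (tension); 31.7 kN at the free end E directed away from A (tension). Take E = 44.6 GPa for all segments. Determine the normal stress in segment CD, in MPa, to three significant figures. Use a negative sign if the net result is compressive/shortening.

Internal axial forces (sectioning from the free end, tension +): N_DE = 31.7 kN, N_CD = 58.2 kN, N_BC = 27.4 kN, N_AB = 34.4 kN.
σ_CD = N_CD/A_CD = 58200/1230 = 47.32 MPa.

47.3 MPa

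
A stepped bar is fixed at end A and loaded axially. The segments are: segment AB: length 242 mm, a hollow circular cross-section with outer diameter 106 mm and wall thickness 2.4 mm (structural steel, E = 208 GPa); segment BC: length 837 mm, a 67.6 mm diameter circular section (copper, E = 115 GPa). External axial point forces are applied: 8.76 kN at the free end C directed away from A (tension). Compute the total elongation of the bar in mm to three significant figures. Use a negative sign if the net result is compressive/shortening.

0.0308 mm

Internal axial forces (sectioning from the free end, tension +): N_BC = 8.76 kN, N_AB = 8.76 kN.
A_AB = 781.1 mm².
A_BC = 3589 mm².
δ_AB = 8760·242/(781.1·208000) = 0.01305 mm
δ_BC = 8760·837/(3589·115000) = 0.01776 mm
δ = Σδ_i = 0.03081 mm.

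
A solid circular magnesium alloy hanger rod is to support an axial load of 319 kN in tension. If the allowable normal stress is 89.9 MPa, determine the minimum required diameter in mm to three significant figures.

67.2 mm

Required area A ≥ P/σ_allow = 319000/89.9 = 3548 mm².
For a solid circular section, d ≥ √(4A/π) = 67.22 mm.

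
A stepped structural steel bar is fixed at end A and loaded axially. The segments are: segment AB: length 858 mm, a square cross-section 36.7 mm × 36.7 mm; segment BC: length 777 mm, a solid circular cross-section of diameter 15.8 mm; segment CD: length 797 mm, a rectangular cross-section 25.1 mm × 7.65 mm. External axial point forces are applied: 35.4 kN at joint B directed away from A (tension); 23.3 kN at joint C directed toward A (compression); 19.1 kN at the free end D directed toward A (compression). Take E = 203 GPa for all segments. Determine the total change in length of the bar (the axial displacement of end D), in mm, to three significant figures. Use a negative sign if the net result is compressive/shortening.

-1.24 mm

Internal axial forces (sectioning from the free end, tension +): N_CD = -19.1 kN, N_BC = -42.4 kN, N_AB = -7 kN.
A_AB = 1347 mm².
A_BC = 196.1 mm².
A_CD = 192 mm².
δ_AB = -7000·858/(1347·203000) = -0.02197 mm
δ_BC = -42400·777/(196.1·203000) = -0.8277 mm
δ_CD = -19100·797/(192·203000) = -0.3905 mm
δ = Σδ_i = -1.24 mm.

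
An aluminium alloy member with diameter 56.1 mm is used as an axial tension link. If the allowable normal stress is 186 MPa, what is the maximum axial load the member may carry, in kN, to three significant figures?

A = 2472 mm².
P_max = σ_allow · A = 186 · 2472 = 459800 N = 459.8 kN.

460 kN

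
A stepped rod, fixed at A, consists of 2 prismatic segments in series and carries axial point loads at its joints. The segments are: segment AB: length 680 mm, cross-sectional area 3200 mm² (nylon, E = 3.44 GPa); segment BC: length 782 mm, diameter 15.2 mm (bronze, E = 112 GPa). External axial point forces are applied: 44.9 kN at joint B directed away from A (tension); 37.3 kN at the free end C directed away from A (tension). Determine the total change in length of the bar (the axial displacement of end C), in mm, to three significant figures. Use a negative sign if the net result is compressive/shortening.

6.51 mm

Internal axial forces (sectioning from the free end, tension +): N_BC = 37.3 kN, N_AB = 82.2 kN.
A_BC = 181.5 mm².
δ_AB = 82200·680/(3200·3440) = 5.078 mm
δ_BC = 37300·782/(181.5·112000) = 1.435 mm
δ = Σδ_i = 6.513 mm.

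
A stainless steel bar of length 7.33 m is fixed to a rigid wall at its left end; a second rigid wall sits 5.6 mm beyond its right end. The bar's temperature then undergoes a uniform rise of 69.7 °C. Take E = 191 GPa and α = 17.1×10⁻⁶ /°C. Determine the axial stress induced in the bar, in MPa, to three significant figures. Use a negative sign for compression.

-81.7 MPa

Free thermal expansion αLΔT = 17.1e-6 · 7330 · 69.7 = 8.736 mm.
The walls engage after the gap closes; constrained expansion = 8.736 − 5.6 = 3.136 mm.
The walls impose strain ε = −(3.136)/7330 = -4.2789e-04; σ = Eε = 191000 · -4.2789e-04 = -81.73 MPa.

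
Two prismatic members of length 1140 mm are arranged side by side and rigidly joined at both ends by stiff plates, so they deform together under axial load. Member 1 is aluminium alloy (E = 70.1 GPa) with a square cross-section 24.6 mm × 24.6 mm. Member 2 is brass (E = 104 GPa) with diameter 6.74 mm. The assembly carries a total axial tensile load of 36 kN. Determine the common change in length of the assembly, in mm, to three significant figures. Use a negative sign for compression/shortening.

0.890 mm

A_1 = 605.2 mm².
A_2 = 35.68 mm².
Equal strain + equilibrium ⇒ each member carries load in proportion to AE: A₁E₁ = 42420000 N, A₂E₂ = 3711000 N, ΣAE = 46130000 N.
δ = PL/ΣAE = 36000·1140/46130000 = 0.8896 mm.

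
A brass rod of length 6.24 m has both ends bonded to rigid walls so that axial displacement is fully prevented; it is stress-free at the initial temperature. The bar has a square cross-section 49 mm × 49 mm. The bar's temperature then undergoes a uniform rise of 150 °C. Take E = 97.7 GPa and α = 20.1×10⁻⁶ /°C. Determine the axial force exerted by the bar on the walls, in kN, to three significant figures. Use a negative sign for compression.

-707 kN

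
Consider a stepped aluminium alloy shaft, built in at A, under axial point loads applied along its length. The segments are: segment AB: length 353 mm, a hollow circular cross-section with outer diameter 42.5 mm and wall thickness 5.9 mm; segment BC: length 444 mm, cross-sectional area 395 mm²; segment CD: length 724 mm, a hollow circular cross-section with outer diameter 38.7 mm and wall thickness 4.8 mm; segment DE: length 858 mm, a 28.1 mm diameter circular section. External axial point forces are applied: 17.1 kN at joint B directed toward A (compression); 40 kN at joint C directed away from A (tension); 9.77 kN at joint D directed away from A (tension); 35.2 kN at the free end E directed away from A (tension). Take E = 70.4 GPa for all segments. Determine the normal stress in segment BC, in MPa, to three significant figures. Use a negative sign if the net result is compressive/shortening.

Internal axial forces (sectioning from the free end, tension +): N_DE = 35.2 kN, N_CD = 44.97 kN, N_BC = 84.97 kN, N_AB = 67.87 kN.
σ_BC = N_BC/A_BC = 84970/395 = 215.1 MPa.

215 MPa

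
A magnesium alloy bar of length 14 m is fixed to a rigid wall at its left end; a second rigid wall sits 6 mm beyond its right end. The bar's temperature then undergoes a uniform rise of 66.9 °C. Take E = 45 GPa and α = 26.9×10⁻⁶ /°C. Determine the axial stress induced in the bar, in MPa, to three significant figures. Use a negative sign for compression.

-61.7 MPa

Free thermal expansion αLΔT = 26.9e-6 · 14000 · 66.9 = 25.19 mm.
The walls engage after the gap closes; constrained expansion = 25.19 − 6 = 19.19 mm.
The walls impose strain ε = −(19.19)/14000 = -1.3710e-03; σ = Eε = 45000 · -1.3710e-03 = -61.7 MPa.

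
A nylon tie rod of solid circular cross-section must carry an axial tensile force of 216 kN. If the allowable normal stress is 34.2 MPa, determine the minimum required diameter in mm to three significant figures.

89.7 mm

Required area A ≥ P/σ_allow = 216000/34.2 = 6316 mm².
For a solid circular section, d ≥ √(4A/π) = 89.67 mm.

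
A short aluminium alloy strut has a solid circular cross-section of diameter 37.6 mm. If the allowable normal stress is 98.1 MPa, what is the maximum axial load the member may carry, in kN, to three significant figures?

109 kN

A = 1110 mm².
P_max = σ_allow · A = 98.1 · 1110 = 108900 N = 108.9 kN.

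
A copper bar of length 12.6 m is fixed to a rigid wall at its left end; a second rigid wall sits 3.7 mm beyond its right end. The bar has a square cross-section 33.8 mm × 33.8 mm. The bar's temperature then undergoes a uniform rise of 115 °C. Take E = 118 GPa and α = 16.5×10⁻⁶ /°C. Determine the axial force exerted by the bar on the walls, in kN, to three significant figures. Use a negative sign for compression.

-216 kN

Free thermal expansion αLΔT = 16.5e-6 · 12600 · 115 = 23.91 mm.
The walls engage after the gap closes; constrained expansion = 23.91 − 3.7 = 20.21 mm.
The walls impose strain ε = −(20.21)/12600 = -1.6038e-03; σ = Eε = 118000 · -1.6038e-03 = -189.3 MPa.
Wall reaction R = σ·A = -189.3·1142 = -216200 N = -216.2 kN.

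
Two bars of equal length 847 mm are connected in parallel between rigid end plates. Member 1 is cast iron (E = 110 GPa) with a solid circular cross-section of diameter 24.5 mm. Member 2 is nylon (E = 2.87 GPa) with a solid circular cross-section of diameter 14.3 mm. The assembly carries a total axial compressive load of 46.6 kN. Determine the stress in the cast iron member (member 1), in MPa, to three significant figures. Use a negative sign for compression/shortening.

-98.0 MPa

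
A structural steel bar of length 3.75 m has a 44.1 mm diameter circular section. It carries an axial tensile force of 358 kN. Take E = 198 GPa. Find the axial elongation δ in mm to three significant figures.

A = 1527 mm².
δ_mech = NL/(AE) = 358000·3750/(1527·198000) = 4.439 mm.

4.44 mm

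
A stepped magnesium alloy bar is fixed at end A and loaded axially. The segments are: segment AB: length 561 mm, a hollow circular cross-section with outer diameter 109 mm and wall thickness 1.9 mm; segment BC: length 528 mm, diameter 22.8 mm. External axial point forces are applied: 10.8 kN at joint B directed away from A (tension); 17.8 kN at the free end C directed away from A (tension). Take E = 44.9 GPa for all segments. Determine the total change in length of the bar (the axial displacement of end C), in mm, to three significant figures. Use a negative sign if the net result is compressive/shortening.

Internal axial forces (sectioning from the free end, tension +): N_BC = 17.8 kN, N_AB = 28.6 kN.
A_AB = 639.3 mm².
A_BC = 408.3 mm².
δ_AB = 28600·561/(639.3·44900) = 0.559 mm
δ_BC = 17800·528/(408.3·44900) = 0.5127 mm
δ = Σδ_i = 1.072 mm.

1.07 mm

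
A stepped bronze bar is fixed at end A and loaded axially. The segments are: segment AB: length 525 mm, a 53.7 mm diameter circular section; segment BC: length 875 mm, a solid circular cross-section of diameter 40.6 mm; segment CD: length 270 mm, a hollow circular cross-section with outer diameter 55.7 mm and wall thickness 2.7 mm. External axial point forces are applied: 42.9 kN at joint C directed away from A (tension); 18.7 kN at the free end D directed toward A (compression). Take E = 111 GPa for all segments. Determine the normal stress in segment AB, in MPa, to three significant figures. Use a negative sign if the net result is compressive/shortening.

10.7 MPa

Internal axial forces (sectioning from the free end, tension +): N_CD = -18.7 kN, N_BC = 24.2 kN, N_AB = 24.2 kN.
A_AB = 2265 mm².
σ_AB = N_AB/A_AB = 24200/2265 = 10.69 MPa.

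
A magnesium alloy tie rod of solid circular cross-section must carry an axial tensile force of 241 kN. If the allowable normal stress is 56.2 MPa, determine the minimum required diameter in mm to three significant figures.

73.9 mm

Required area A ≥ P/σ_allow = 241000/56.2 = 4288 mm².
For a solid circular section, d ≥ √(4A/π) = 73.89 mm.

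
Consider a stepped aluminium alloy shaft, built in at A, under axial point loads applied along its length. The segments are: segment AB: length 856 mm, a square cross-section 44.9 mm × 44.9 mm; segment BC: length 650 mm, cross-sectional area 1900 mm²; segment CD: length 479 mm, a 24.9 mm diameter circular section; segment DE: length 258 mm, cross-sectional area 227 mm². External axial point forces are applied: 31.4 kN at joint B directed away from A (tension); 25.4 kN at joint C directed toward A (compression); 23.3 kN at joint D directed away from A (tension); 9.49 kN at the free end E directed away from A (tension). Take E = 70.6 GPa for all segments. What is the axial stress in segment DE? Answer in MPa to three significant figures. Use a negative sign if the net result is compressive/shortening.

Internal axial forces (sectioning from the free end, tension +): N_DE = 9.49 kN, N_CD = 32.79 kN, N_BC = 7.39 kN, N_AB = 38.79 kN.
σ_DE = N_DE/A_DE = 9490/227 = 41.81 MPa.

41.8 MPa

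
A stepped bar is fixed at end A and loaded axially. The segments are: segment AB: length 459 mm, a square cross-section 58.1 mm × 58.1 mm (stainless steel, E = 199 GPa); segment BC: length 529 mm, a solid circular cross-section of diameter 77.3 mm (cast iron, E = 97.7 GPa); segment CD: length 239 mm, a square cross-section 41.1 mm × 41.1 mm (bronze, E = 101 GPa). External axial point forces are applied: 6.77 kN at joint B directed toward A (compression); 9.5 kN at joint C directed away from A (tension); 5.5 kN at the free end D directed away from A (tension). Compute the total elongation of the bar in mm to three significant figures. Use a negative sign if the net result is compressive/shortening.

Internal axial forces (sectioning from the free end, tension +): N_CD = 5.5 kN, N_BC = 15 kN, N_AB = 8.23 kN.
A_AB = 3376 mm².
A_BC = 4693 mm².
A_CD = 1689 mm².
δ_AB = 8230·459/(3376·199000) = 0.005624 mm
δ_BC = 15000·529/(4693·97700) = 0.01731 mm
δ_CD = 5500·239/(1689·101000) = 0.007705 mm
δ = Σδ_i = 0.03063 mm.

0.0306 mm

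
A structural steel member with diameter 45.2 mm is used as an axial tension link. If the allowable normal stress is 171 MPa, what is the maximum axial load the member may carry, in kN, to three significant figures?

A = 1605 mm².
P_max = σ_allow · A = 171 · 1605 = 274400 N = 274.4 kN.

274 kN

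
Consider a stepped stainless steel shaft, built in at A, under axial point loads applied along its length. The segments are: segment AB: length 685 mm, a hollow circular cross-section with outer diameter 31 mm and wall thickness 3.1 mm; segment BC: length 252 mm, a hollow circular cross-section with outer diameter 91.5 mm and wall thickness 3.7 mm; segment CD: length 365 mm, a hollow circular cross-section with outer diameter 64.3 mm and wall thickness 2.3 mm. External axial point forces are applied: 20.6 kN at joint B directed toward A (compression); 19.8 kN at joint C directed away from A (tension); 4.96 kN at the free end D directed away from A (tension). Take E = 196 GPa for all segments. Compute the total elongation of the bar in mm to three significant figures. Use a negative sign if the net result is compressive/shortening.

0.105 mm

Internal axial forces (sectioning from the free end, tension +): N_CD = 4.96 kN, N_BC = 24.76 kN, N_AB = 4.16 kN.
A_AB = 271.7 mm².
A_BC = 1021 mm².
A_CD = 448 mm².
δ_AB = 4160·685/(271.7·196000) = 0.05351 mm
δ_BC = 24760·252/(1021·196000) = 0.03119 mm
δ_CD = 4960·365/(448·196000) = 0.02062 mm
δ = Σδ_i = 0.1053 mm.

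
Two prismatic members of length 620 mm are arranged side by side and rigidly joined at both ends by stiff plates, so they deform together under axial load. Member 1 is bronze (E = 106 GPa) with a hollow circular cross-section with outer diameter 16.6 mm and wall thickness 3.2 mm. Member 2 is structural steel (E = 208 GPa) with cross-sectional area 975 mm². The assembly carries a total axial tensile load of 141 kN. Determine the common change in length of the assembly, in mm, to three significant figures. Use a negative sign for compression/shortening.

A_1 = 134.7 mm².
Equal strain + equilibrium ⇒ each member carries load in proportion to AE: A₁E₁ = 14280000 N, A₂E₂ = 202800000 N, ΣAE = 217100000 N.
δ = PL/ΣAE = 141000·620/217100000 = 0.4027 mm.

0.403 mm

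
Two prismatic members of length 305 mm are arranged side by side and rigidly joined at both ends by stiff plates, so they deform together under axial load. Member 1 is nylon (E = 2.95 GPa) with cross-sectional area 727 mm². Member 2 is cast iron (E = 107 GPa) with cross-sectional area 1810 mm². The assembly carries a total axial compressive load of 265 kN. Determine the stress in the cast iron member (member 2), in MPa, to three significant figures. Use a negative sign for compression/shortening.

-145 MPa

Equal strain + equilibrium ⇒ each member carries load in proportion to AE: A₁E₁ = 2145000 N, A₂E₂ = 193700000 N, ΣAE = 195800000 N.
σ₂ = P·E₂/ΣAE = -265000·107000/195800000 = -144.8 MPa.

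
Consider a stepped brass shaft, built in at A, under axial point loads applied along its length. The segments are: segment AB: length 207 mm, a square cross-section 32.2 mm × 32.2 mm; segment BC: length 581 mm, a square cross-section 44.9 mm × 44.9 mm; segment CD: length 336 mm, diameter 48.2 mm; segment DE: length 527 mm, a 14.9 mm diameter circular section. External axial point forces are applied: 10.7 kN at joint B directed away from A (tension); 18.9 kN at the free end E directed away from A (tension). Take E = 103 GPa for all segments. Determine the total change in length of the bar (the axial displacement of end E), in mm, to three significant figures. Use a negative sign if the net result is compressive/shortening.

Internal axial forces (sectioning from the free end, tension +): N_DE = 18.9 kN, N_CD = 18.9 kN, N_BC = 18.9 kN, N_AB = 29.6 kN.
A_AB = 1037 mm².
A_BC = 2016 mm².
A_CD = 1825 mm².
A_DE = 174.4 mm².
δ_AB = 29600·207/(1037·103000) = 0.05737 mm
δ_BC = 18900·581/(2016·103000) = 0.05288 mm
δ_CD = 18900·336/(1825·103000) = 0.03379 mm
δ_DE = 18900·527/(174.4·103000) = 0.5546 mm
δ = Σδ_i = 0.6986 mm.

0.699 mm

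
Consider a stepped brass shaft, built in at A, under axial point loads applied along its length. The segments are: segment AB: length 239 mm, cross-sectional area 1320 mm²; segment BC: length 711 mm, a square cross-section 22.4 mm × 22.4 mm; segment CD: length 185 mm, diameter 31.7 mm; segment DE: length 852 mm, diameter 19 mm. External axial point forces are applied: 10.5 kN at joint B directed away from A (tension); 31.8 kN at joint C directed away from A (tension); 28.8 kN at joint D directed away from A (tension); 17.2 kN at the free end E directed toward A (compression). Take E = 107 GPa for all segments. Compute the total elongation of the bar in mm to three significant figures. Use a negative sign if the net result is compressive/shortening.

0.208 mm

Internal axial forces (sectioning from the free end, tension +): N_DE = -17.2 kN, N_CD = 11.6 kN, N_BC = 43.4 kN, N_AB = 53.9 kN.
A_BC = 501.8 mm².
A_CD = 789.2 mm².
A_DE = 283.5 mm².
δ_AB = 53900·239/(1320·107000) = 0.09121 mm
δ_BC = 43400·711/(501.8·107000) = 0.5748 mm
δ_CD = 11600·185/(789.2·107000) = 0.02541 mm
δ_DE = -17200·852/(283.5·107000) = -0.483 mm
δ = Σδ_i = 0.2083 mm.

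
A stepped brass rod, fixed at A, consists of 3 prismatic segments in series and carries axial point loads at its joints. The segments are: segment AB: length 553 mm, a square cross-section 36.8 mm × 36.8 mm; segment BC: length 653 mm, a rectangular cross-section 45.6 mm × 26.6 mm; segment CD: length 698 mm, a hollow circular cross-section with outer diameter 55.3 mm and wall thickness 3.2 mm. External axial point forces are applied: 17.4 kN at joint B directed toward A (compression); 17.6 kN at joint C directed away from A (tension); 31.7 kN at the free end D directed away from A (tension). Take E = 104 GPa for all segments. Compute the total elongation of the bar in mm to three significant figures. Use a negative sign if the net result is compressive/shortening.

0.787 mm

Internal axial forces (sectioning from the free end, tension +): N_CD = 31.7 kN, N_BC = 49.3 kN, N_AB = 31.9 kN.
A_AB = 1354 mm².
A_BC = 1213 mm².
A_CD = 523.8 mm².
δ_AB = 31900·553/(1354·104000) = 0.1253 mm
δ_BC = 49300·653/(1213·104000) = 0.2552 mm
δ_CD = 31700·698/(523.8·104000) = 0.4062 mm
δ = Σδ_i = 0.7867 mm.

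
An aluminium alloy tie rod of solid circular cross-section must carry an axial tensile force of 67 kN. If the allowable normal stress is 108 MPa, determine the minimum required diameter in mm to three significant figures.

28.1 mm

Required area A ≥ P/σ_allow = 67000/108 = 620.4 mm².
For a solid circular section, d ≥ √(4A/π) = 28.1 mm.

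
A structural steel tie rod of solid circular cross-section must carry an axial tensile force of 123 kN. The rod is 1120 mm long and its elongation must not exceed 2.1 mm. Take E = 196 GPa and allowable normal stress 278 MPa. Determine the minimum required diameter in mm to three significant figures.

23.7 mm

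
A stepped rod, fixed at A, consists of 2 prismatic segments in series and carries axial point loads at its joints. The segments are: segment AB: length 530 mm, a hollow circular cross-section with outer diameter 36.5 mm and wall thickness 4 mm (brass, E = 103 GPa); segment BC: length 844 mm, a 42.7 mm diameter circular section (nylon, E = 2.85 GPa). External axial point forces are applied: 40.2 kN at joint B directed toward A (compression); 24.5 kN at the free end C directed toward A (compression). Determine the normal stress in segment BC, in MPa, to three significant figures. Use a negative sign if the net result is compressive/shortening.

-17.1 MPa

Internal axial forces (sectioning from the free end, tension +): N_BC = -24.5 kN, N_AB = -64.7 kN.
A_BC = 1432 mm².
σ_BC = N_BC/A_BC = -24500/1432 = -17.11 MPa.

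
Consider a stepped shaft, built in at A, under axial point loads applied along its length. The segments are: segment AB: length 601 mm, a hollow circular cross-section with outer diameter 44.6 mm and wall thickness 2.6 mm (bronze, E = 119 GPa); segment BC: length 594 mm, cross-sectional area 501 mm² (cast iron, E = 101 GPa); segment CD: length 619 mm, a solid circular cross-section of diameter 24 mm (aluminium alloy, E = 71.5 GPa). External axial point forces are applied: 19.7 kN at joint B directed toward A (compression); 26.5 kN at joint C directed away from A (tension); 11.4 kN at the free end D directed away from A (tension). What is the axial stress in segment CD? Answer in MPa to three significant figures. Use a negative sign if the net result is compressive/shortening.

Internal axial forces (sectioning from the free end, tension +): N_CD = 11.4 kN, N_BC = 37.9 kN, N_AB = 18.2 kN.
A_CD = 452.4 mm².
σ_CD = N_CD/A_CD = 11400/452.4 = 25.2 MPa.

25.2 MPa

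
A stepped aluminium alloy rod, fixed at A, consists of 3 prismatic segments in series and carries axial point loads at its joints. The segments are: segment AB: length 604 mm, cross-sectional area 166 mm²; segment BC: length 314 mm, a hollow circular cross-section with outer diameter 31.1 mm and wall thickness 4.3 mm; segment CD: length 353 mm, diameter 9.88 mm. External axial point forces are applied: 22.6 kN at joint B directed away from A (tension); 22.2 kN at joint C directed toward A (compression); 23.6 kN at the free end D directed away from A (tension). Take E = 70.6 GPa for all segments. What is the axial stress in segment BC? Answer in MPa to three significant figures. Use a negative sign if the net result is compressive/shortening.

Internal axial forces (sectioning from the free end, tension +): N_CD = 23.6 kN, N_BC = 1.4 kN, N_AB = 24 kN.
A_BC = 362 mm².
σ_BC = N_BC/A_BC = 1400/362 = 3.867 MPa.

3.87 MPa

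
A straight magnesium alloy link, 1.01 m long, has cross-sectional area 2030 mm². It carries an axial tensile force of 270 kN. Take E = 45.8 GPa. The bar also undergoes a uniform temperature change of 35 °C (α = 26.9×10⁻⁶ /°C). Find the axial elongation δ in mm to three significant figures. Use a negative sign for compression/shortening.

3.88 mm

δ_mech = NL/(AE) = 270000·1010/(2030·45800) = 2.933 mm.
δ_thermal = αLΔT = 26.9e-6·1010·35 = 0.9509 mm.
δ = δ_mech + δ_thermal = 3.884 mm.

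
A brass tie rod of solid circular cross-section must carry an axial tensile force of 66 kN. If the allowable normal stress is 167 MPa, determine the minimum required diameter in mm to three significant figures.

22.4 mm

Required area A ≥ P/σ_allow = 66000/167 = 395.2 mm².
For a solid circular section, d ≥ √(4A/π) = 22.43 mm.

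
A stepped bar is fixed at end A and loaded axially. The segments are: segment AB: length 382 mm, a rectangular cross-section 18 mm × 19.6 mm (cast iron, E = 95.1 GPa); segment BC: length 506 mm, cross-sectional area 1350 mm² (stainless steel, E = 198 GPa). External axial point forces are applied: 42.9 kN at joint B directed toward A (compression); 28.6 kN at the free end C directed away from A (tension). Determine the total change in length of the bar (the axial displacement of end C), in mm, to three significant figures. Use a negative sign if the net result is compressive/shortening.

Internal axial forces (sectioning from the free end, tension +): N_BC = 28.6 kN, N_AB = -14.3 kN.
A_AB = 352.8 mm².
δ_AB = -14300·382/(352.8·95100) = -0.1628 mm
δ_BC = 28600·506/(1350·198000) = 0.05414 mm
δ = Σδ_i = -0.1087 mm.

-0.109 mm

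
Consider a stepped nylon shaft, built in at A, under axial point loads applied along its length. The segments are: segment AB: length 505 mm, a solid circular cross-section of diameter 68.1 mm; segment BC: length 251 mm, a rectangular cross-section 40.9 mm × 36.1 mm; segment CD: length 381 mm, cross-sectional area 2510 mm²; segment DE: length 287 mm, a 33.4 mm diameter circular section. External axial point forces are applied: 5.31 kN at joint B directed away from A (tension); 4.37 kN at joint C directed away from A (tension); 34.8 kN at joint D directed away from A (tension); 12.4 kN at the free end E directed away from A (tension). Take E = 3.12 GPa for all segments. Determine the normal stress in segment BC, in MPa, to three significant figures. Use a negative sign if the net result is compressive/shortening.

34.9 MPa

Internal axial forces (sectioning from the free end, tension +): N_DE = 12.4 kN, N_CD = 47.2 kN, N_BC = 51.57 kN, N_AB = 56.88 kN.
A_BC = 1476 mm².
σ_BC = N_BC/A_BC = 51570/1476 = 34.93 MPa.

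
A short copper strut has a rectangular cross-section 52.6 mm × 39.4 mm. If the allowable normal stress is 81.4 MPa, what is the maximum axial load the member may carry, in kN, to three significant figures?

A = 2072 mm².
P_max = σ_allow · A = 81.4 · 2072 = 168700 N = 168.7 kN.

169 kN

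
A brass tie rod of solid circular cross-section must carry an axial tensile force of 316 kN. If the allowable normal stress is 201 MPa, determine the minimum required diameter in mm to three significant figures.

44.7 mm

Required area A ≥ P/σ_allow = 316000/201 = 1572 mm².
For a solid circular section, d ≥ √(4A/π) = 44.74 mm.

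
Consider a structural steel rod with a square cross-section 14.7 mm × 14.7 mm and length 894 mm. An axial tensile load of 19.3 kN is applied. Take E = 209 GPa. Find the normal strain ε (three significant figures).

4.27e-04

A = 216.1 mm².
σ = N/A = 89.31 MPa; ε = σ/E = 89.31/209000 = 4.273e-04.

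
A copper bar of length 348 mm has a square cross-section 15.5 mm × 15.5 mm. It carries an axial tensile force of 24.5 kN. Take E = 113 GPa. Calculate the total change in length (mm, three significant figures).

A = 240.2 mm².
δ_mech = NL/(AE) = 24500·348/(240.2·113000) = 0.3141 mm.

0.314 mm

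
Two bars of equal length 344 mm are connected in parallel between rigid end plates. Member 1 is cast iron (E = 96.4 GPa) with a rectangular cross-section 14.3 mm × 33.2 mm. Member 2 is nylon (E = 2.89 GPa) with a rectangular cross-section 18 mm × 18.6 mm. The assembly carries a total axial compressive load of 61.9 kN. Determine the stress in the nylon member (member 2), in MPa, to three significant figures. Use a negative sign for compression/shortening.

A_1 = 474.8 mm².
A_2 = 334.8 mm².
Equal strain + equilibrium ⇒ each member carries load in proportion to AE: A₁E₁ = 45770000 N, A₂E₂ = 967600 N, ΣAE = 46730000 N.
σ₂ = P·E₂/ΣAE = -61900·2890/46730000 = -3.828 MPa.

-3.83 MPa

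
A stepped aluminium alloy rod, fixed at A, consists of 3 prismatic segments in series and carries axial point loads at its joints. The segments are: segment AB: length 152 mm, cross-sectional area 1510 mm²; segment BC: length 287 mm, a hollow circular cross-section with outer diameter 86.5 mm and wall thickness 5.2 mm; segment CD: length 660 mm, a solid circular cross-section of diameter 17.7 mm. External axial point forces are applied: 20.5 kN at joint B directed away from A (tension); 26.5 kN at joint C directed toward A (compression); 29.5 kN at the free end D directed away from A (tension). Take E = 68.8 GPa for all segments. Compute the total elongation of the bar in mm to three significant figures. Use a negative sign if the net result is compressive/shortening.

1.19 mm

Internal axial forces (sectioning from the free end, tension +): N_CD = 29.5 kN, N_BC = 3 kN, N_AB = 23.5 kN.
A_BC = 1328 mm².
A_CD = 246.1 mm².
δ_AB = 23500·152/(1510·68800) = 0.03438 mm
δ_BC = 3000·287/(1328·68800) = 0.009423 mm
δ_CD = 29500·660/(246.1·68800) = 1.15 mm
δ = Σδ_i = 1.194 mm.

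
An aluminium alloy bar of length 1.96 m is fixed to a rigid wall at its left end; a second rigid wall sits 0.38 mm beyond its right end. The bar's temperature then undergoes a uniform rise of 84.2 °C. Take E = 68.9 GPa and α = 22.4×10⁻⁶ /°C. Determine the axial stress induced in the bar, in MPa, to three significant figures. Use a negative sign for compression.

-117 MPa

Free thermal expansion αLΔT = 22.4e-6 · 1960 · 84.2 = 3.697 mm.
The walls engage after the gap closes; constrained expansion = 3.697 − 0.38 = 3.317 mm.
The walls impose strain ε = −(3.317)/1960 = -1.6922e-03; σ = Eε = 68900 · -1.6922e-03 = -116.6 MPa.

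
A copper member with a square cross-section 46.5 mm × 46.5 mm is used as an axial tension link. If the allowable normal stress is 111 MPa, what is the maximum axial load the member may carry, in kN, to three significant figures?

A = 2162 mm².
P_max = σ_allow · A = 111 · 2162 = 240000 N = 240 kN.

240 kN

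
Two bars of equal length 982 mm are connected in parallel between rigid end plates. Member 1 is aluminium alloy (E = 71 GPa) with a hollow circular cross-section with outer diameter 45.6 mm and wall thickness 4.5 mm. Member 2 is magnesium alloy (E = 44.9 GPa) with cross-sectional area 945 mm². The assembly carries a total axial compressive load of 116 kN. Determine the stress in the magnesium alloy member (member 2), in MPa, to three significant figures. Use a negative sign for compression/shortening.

A_1 = 581 mm².
Equal strain + equilibrium ⇒ each member carries load in proportion to AE: A₁E₁ = 41250000 N, A₂E₂ = 42430000 N, ΣAE = 83680000 N.
σ₂ = P·E₂/ΣAE = -116000·44900/83680000 = -62.24 MPa.

-62.2 MPa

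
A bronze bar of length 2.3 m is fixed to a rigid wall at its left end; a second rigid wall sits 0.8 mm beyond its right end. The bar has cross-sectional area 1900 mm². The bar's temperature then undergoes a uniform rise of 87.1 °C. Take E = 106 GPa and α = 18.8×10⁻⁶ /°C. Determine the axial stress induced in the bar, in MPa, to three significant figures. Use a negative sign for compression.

Free thermal expansion αLΔT = 18.8e-6 · 2300 · 87.1 = 3.766 mm.
The walls engage after the gap closes; constrained expansion = 3.766 − 0.8 = 2.966 mm.
The walls impose strain ε = −(2.966)/2300 = -1.2897e-03; σ = Eε = 106000 · -1.2897e-03 = -136.7 MPa.

-137 MPa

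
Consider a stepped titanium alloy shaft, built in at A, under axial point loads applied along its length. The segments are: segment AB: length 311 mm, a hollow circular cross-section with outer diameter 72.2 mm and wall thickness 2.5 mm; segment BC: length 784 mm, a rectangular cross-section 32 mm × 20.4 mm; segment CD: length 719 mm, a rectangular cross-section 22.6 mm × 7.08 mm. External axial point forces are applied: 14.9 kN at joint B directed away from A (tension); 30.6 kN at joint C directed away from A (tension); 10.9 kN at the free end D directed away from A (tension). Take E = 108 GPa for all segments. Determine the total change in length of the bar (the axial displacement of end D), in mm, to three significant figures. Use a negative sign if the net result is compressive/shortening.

Internal axial forces (sectioning from the free end, tension +): N_CD = 10.9 kN, N_BC = 41.5 kN, N_AB = 56.4 kN.
A_AB = 547.4 mm².
A_BC = 652.8 mm².
A_CD = 160 mm².
δ_AB = 56400·311/(547.4·108000) = 0.2967 mm
δ_BC = 41500·784/(652.8·108000) = 0.4615 mm
δ_CD = 10900·719/(160·108000) = 0.4535 mm
δ = Σδ_i = 1.212 mm.

1.21 mm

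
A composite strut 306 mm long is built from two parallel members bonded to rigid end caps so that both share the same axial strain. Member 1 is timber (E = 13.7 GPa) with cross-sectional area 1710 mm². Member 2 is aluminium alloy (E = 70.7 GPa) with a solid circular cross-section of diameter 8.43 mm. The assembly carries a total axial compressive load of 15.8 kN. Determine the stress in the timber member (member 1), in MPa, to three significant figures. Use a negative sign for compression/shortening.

-7.91 MPa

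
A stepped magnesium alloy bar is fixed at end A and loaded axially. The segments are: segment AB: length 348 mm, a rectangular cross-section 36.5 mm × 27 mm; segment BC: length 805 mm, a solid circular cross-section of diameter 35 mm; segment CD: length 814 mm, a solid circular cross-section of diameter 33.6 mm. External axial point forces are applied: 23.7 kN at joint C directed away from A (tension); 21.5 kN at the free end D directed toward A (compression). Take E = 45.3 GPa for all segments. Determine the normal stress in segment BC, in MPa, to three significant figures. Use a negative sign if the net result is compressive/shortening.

2.29 MPa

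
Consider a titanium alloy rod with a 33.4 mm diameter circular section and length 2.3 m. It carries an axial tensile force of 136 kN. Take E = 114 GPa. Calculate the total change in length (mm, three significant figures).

3.13 mm

A = 876.2 mm².
δ_mech = NL/(AE) = 136000·2300/(876.2·114000) = 3.132 mm.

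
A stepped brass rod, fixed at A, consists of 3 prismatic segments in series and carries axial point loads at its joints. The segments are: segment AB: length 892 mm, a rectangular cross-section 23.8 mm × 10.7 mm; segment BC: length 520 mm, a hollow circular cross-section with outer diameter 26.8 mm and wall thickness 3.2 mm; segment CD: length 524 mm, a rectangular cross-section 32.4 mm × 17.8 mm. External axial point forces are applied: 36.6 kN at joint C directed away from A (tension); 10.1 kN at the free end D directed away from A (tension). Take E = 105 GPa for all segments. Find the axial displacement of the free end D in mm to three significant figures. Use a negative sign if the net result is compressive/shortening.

2.62 mm

Internal axial forces (sectioning from the free end, tension +): N_CD = 10.1 kN, N_BC = 46.7 kN, N_AB = 46.7 kN.
A_AB = 254.7 mm².
A_BC = 237.3 mm².
A_CD = 576.7 mm².
δ_AB = 46700·892/(254.7·105000) = 1.558 mm
δ_BC = 46700·520/(237.3·105000) = 0.9748 mm
δ_CD = 10100·524/(576.7·105000) = 0.0874 mm
δ = Σδ_i = 2.62 mm.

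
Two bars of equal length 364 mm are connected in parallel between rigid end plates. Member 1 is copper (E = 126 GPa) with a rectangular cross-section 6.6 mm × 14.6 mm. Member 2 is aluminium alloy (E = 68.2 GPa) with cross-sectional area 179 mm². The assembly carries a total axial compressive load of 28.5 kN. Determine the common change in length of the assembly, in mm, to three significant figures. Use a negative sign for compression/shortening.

-0.426 mm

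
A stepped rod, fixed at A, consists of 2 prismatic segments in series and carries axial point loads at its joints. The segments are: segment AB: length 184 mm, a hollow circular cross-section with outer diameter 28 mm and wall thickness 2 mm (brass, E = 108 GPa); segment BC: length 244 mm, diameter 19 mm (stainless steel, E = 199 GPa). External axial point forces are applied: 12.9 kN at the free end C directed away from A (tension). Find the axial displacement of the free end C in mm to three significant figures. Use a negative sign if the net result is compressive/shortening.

0.190 mm

Internal axial forces (sectioning from the free end, tension +): N_BC = 12.9 kN, N_AB = 12.9 kN.
A_AB = 163.4 mm².
A_BC = 283.5 mm².
δ_AB = 12900·184/(163.4·108000) = 0.1345 mm
δ_BC = 12900·244/(283.5·199000) = 0.05579 mm
δ = Σδ_i = 0.1903 mm.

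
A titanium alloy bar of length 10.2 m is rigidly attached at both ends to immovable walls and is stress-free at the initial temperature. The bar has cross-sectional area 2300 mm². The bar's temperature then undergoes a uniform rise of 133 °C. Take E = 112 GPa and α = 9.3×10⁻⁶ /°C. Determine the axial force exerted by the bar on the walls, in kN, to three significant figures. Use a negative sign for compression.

Free thermal expansion αLΔT = 9.3e-6 · 10200 · 133 = 12.62 mm.
The walls impose strain ε = −(12.62)/10200 = -1.2369e-03; σ = Eε = 112000 · -1.2369e-03 = -138.5 MPa.
Wall reaction R = σ·A = -138.5·2300 = -318600 N = -318.6 kN.

-319 kN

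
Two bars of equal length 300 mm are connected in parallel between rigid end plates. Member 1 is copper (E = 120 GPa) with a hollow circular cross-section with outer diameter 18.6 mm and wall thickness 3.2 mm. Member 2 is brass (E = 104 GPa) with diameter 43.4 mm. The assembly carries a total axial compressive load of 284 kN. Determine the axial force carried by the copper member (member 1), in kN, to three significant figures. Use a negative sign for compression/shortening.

-30.6 kN

A_1 = 154.8 mm².
A_2 = 1479 mm².
Equal strain + equilibrium ⇒ each member carries load in proportion to AE: A₁E₁ = 18580000 N, A₂E₂ = 153900000 N, ΣAE = 172400000 N.
F₁ = P·A₁E₁/ΣAE = -284000·18580000/172400000 = -30600 N.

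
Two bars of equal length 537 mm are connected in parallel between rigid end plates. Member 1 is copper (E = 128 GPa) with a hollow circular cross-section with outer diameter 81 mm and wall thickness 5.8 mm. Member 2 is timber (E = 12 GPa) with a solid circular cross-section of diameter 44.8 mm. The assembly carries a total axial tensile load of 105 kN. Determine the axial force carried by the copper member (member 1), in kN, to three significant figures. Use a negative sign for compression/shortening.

A_1 = 1370 mm².
A_2 = 1576 mm².
Equal strain + equilibrium ⇒ each member carries load in proportion to AE: A₁E₁ = 175400000 N, A₂E₂ = 18920000 N, ΣAE = 194300000 N.
F₁ = P·A₁E₁/ΣAE = 105000·175400000/194300000 = 94780 N.

94.8 kN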